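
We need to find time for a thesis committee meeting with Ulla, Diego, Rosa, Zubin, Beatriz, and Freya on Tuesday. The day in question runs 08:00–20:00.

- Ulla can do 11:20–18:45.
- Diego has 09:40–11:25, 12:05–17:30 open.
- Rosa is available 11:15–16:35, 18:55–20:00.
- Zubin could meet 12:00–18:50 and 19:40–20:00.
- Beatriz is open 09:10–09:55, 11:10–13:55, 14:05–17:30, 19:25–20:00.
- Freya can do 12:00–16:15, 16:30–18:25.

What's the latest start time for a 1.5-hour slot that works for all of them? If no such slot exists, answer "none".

14:45

Ulla ∩ Diego: 11:20-11:25, 12:05-17:30.
Ulla ∩ Diego ∩ Rosa: 11:20-11:25, 12:05-16:35.
Ulla ∩ Diego ∩ Rosa ∩ Zubin: 12:05-16:35.
Ulla ∩ Diego ∩ Rosa ∩ Zubin ∩ Beatriz: 12:05-13:55, 14:05-16:35.
Ulla ∩ Diego ∩ Rosa ∩ Zubin ∩ Beatriz ∩ Freya: 12:05-13:55, 14:05-16:15, 16:30-16:35.
Those are the intersection windows.
The last common window of at least 90 minutes is 14:05-16:15; a 90-minute meeting can start as late as 14:45 and still end by 16:15.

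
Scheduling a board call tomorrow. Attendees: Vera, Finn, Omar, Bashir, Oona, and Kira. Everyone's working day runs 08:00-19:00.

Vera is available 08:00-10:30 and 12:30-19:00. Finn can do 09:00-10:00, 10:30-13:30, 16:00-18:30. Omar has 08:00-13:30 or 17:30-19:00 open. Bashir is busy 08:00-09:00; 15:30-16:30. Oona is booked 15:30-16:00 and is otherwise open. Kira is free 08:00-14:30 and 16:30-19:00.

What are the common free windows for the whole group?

Vera free: 08:00-10:30, 12:30-19:00.
Finn free: 09:00-10:00, 10:30-13:30, 16:00-18:30.
Omar free: 08:00-13:30, 17:30-19:00.
Bashir free: 09:00-15:30, 16:30-19:00 (invert busy blocks within the working day).
Oona free: 08:00-15:30, 16:00-19:00 (invert busy blocks within the working day).
Kira free: 08:00-14:30, 16:30-19:00.
Vera ∩ Finn: 09:00-10:00, 12:30-13:30, 16:00-18:30.
Vera ∩ Finn ∩ Omar: 09:00-10:00, 12:30-13:30, 17:30-18:30.
Vera ∩ Finn ∩ Omar ∩ Bashir: 09:00-10:00, 12:30-13:30, 17:30-18:30.
Vera ∩ Finn ∩ Omar ∩ Bashir ∩ Oona: 09:00-10:00, 12:30-13:30, 17:30-18:30.
Vera ∩ Finn ∩ Omar ∩ Bashir ∩ Oona ∩ Kira: 09:00-10:00, 12:30-13:30, 17:30-18:30.
So the common availability across everyone is 09:00-10:00, 12:30-13:30, 17:30-18:30.

09:00-10:00, 12:30-13:30, 17:30-18:30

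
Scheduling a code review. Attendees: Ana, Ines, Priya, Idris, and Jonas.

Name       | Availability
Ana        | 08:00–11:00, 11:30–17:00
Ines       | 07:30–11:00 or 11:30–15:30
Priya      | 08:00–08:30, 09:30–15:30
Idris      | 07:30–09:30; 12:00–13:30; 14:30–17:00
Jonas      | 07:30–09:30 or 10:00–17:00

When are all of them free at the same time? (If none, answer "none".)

Ana ∩ Ines: 08:00-11:00, 11:30-15:30.
Ana ∩ Ines ∩ Priya: 08:00-08:30, 09:30-11:00, 11:30-15:30.
Ana ∩ Ines ∩ Priya ∩ Idris: 08:00-08:30, 12:00-13:30, 14:30-15:30.
Ana ∩ Ines ∩ Priya ∩ Idris ∩ Jonas: 08:00-08:30, 12:00-13:30, 14:30-15:30.

08:00-08:30, 12:00-13:30, 14:30-15:30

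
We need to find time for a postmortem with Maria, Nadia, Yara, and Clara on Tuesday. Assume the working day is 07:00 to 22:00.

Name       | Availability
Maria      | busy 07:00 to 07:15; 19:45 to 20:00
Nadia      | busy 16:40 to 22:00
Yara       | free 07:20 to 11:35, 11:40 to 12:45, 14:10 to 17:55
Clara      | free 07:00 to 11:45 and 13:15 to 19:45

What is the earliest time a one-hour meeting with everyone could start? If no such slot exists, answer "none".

Maria free: 07:15-19:45, 20:00-22:00 (invert busy blocks within the working day).
Nadia free: 07:00-16:40 (invert busy blocks within the working day).
Yara free: 07:20-11:35, 11:40-12:45, 14:10-17:55.
Clara free: 07:00-11:45, 13:15-19:45.
Maria ∩ Nadia: 07:15-16:40.
Maria ∩ Nadia ∩ Yara: 07:20-11:35, 11:40-12:45, 14:10-16:40.
Maria ∩ Nadia ∩ Yara ∩ Clara: 07:20-11:35, 11:40-11:45, 14:10-16:40.
Those are the intersection windows.
The first common window of at least 60 minutes is 07:20-11:35, so the earliest start is 07:20.

07:20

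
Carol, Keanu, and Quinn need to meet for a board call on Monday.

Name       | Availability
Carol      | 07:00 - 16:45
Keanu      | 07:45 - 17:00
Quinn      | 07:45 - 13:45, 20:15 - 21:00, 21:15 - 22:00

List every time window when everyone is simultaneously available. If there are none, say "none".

Carol ∩ Keanu: 07:45-16:45.
Carol ∩ Keanu ∩ Quinn: 07:45-13:45.

07:45-13:45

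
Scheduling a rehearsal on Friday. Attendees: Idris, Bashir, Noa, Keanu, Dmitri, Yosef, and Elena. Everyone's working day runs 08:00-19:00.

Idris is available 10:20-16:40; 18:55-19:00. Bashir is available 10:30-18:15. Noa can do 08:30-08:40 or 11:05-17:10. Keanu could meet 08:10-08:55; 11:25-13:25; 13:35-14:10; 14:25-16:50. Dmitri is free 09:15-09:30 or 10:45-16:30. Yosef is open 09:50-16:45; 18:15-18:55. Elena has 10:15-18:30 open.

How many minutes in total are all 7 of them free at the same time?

Idris ∩ Bashir: 10:30-16:40.
Idris ∩ Bashir ∩ Noa: 11:05-16:40.
Idris ∩ Bashir ∩ Noa ∩ Keanu: 11:25-13:25, 13:35-14:10, 14:25-16:40.
Idris ∩ Bashir ∩ Noa ∩ Keanu ∩ Dmitri: 11:25-13:25, 13:35-14:10, 14:25-16:30.
Idris ∩ Bashir ∩ Noa ∩ Keanu ∩ Dmitri ∩ Yosef: 11:25-13:25, 13:35-14:10, 14:25-16:30.
Idris ∩ Bashir ∩ Noa ∩ Keanu ∩ Dmitri ∩ Yosef ∩ Elena: 11:25-13:25, 13:35-14:10, 14:25-16:30.
So the common availability across everyone is 11:25-13:25, 13:35-14:10, 14:25-16:30.
Summing the common windows: 120 + 35 + 125 = 280 minutes.

280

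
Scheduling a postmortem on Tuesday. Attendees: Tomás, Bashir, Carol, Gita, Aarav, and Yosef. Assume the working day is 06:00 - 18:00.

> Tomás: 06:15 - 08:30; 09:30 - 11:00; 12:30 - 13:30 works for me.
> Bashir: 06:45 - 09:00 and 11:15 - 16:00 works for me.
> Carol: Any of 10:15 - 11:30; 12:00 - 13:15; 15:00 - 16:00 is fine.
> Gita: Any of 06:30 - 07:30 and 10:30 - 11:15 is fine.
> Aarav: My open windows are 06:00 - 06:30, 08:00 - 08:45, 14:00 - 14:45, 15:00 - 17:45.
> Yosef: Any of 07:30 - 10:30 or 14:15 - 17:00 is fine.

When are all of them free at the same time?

none

Tomás ∩ Bashir: 06:45-08:30, 12:30-13:30.
Tomás ∩ Bashir ∩ Carol: 12:30-13:15.
Tomás ∩ Bashir ∩ Carol ∩ Gita: ∅.
Tomás ∩ Bashir ∩ Carol ∩ Gita ∩ Aarav: ∅.
Tomás ∩ Bashir ∩ Carol ∩ Gita ∩ Aarav ∩ Yosef: ∅.
There is no time when everyone is free.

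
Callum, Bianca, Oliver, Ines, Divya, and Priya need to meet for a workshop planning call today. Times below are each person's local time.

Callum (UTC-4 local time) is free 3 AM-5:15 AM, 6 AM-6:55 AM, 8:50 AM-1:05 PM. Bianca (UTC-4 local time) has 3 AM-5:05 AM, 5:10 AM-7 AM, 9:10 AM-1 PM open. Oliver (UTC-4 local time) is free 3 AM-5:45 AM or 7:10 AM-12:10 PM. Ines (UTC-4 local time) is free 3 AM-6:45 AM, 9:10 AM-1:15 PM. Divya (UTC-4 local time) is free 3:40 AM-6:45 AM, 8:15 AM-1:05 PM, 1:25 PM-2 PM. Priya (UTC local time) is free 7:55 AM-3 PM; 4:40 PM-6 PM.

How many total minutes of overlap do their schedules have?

Callum in UTC: 07:00-09:15, 10:00-10:55, 12:50-17:05 (add 4h to convert from UTC-4).
Bianca in UTC: 07:00-09:05, 09:10-11:00, 13:10-17:00 (add 4h to convert from UTC-4).
Oliver in UTC: 07:00-09:45, 11:10-16:10 (add 4h to convert from UTC-4).
Ines in UTC: 07:00-10:45, 13:10-17:15 (add 4h to convert from UTC-4).
Divya in UTC: 07:40-10:45, 12:15-17:05, 17:25-18:00 (add 4h to convert from UTC-4).
Priya in UTC: 07:55-15:00, 16:40-18:00.
Callum ∩ Bianca: 07:00-09:05, 09:10-09:15, 10:00-10:55, 13:10-17:00.
Callum ∩ Bianca ∩ Oliver: 07:00-09:05, 09:10-09:15, 13:10-16:10.
Callum ∩ Bianca ∩ Oliver ∩ Ines: 07:00-09:05, 09:10-09:15, 13:10-16:10.
Callum ∩ Bianca ∩ Oliver ∩ Ines ∩ Divya: 07:40-09:05, 09:10-09:15, 13:10-16:10.
Callum ∩ Bianca ∩ Oliver ∩ Ines ∩ Divya ∩ Priya: 07:55-09:05, 09:10-09:15, 13:10-15:00.
Summing the common windows: 70 + 5 + 110 = 185 minutes.

185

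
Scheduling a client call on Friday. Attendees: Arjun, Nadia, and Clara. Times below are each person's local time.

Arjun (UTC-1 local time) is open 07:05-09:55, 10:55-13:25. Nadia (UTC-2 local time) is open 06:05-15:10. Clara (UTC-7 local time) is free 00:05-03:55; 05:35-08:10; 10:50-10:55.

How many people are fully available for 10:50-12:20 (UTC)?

1

Arjun in UTC: 08:05-10:55, 11:55-14:25 (add 1h to convert from UTC-1).
Nadia in UTC: 08:05-17:10 (add 2h to convert from UTC-2).
Clara in UTC: 07:05-10:55, 12:35-15:10, 17:50-17:55 (add 7h to convert from UTC-7).
Nadia can make the full 10:50-12:20 slot — that's 1.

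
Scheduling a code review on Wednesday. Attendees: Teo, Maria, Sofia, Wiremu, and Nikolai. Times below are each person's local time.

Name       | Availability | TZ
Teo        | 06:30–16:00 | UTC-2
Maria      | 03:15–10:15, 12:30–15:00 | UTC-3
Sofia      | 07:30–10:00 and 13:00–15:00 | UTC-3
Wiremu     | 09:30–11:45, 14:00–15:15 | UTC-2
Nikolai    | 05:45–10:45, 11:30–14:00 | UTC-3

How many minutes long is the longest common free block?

90

Teo in UTC: 08:30-18:00 (add 2h to convert from UTC-2).
Maria in UTC: 06:15-13:15, 15:30-18:00 (add 3h to convert from UTC-3).
Sofia in UTC: 10:30-13:00, 16:00-18:00 (add 3h to convert from UTC-3).
Wiremu in UTC: 11:30-13:45, 16:00-17:15 (add 2h to convert from UTC-2).
Nikolai in UTC: 08:45-13:45, 14:30-17:00 (add 3h to convert from UTC-3).
Teo ∩ Maria: 08:30-13:15, 15:30-18:00.
Teo ∩ Maria ∩ Sofia: 10:30-13:00, 16:00-18:00.
Teo ∩ Maria ∩ Sofia ∩ Wiremu: 11:30-13:00, 16:00-17:15.
Teo ∩ Maria ∩ Sofia ∩ Wiremu ∩ Nikolai: 11:30-13:00, 16:00-17:00.
So the common availability across everyone is 11:30-13:00, 16:00-17:00.
The longest is 11:30-13:00 at 90 minutes.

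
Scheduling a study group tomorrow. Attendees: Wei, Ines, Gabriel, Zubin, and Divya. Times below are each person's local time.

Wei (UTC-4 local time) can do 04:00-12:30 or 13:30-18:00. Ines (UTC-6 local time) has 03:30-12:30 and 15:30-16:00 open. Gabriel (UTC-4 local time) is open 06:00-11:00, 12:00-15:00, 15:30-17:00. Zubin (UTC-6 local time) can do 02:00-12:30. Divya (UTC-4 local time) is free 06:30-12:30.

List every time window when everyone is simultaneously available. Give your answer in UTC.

10:30-15:00, 16:00-16:30

Wei in UTC: 08:00-16:30, 17:30-22:00 (add 4h to convert from UTC-4).
Ines in UTC: 09:30-18:30, 21:30-22:00 (add 6h to convert from UTC-6).
Gabriel in UTC: 10:00-15:00, 16:00-19:00, 19:30-21:00 (add 4h to convert from UTC-4).
Zubin in UTC: 08:00-18:30 (add 6h to convert from UTC-6).
Divya in UTC: 10:30-16:30 (add 4h to convert from UTC-4).
Wei ∩ Ines: 09:30-16:30, 17:30-18:30, 21:30-22:00.
Wei ∩ Ines ∩ Gabriel: 10:00-15:00, 16:00-16:30, 17:30-18:30.
Wei ∩ Ines ∩ Gabriel ∩ Zubin: 10:00-15:00, 16:00-16:30, 17:30-18:30.
Wei ∩ Ines ∩ Gabriel ∩ Zubin ∩ Divya: 10:30-15:00, 16:00-16:30.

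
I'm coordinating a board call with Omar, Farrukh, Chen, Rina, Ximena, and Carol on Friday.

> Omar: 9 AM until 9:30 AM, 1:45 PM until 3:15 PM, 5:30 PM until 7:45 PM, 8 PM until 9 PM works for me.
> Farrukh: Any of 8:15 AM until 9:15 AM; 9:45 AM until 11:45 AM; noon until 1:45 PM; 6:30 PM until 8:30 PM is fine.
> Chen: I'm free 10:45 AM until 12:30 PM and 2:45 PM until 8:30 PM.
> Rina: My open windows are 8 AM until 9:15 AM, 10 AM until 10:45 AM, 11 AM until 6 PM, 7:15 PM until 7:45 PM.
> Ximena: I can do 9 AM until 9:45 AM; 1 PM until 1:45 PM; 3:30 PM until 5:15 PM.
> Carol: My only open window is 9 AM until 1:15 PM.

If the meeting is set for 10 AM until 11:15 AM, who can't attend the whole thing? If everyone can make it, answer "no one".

Chen, Omar, Rina, Ximena

Omar: not fully free for 10:00-11:15. Farrukh: free for 10:00-11:15. Chen: not fully free for 10:00-11:15. Rina: not fully free for 10:00-11:15. Ximena: not fully free for 10:00-11:15. Carol: free for 10:00-11:15.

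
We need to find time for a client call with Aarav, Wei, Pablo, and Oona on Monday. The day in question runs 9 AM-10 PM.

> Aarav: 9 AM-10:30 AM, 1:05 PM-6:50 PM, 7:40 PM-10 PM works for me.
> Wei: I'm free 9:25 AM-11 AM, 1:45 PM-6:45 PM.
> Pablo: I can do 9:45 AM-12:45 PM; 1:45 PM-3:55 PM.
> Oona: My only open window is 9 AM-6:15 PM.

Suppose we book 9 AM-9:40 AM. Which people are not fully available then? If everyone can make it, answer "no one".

Aarav: free for 09:00-09:40. Wei: not fully free for 09:00-09:40. Pablo: not fully free for 09:00-09:40. Oona: free for 09:00-09:40.

Pablo, Wei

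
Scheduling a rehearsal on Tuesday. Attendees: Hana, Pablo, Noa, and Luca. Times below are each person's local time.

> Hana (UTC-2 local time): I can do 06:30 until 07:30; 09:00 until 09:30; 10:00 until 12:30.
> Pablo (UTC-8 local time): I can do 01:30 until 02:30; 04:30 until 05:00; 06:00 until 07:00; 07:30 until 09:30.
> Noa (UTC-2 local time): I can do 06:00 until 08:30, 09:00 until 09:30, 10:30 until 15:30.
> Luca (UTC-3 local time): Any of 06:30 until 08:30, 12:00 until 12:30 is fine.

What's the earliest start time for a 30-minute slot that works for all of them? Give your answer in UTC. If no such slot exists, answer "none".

none

Hana in UTC: 08:30-09:30, 11:00-11:30, 12:00-14:30 (add 2h to convert from UTC-2).
Pablo in UTC: 09:30-10:30, 12:30-13:00, 14:00-15:00, 15:30-17:30 (add 8h to convert from UTC-8).
Noa in UTC: 08:00-10:30, 11:00-11:30, 12:30-17:30 (add 2h to convert from UTC-2).
Luca in UTC: 09:30-11:30, 15:00-15:30 (add 3h to convert from UTC-3).
Hana ∩ Pablo: 12:30-13:00, 14:00-14:30.
Hana ∩ Pablo ∩ Noa: 12:30-13:00, 14:00-14:30.
Hana ∩ Pablo ∩ Noa ∩ Luca: ∅.
There is no time when everyone is free.
No common window is at least 30 minutes long.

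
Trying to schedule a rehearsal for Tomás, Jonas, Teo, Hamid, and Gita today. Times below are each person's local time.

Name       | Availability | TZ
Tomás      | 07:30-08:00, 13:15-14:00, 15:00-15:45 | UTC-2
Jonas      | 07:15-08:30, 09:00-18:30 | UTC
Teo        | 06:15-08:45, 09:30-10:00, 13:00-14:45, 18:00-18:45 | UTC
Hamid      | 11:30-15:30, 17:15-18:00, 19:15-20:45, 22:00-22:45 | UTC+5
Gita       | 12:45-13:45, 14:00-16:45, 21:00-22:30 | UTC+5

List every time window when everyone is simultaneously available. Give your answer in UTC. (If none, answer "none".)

Tomás in UTC: 09:30-10:00, 15:15-16:00, 17:00-17:45 (add 2h to convert from UTC-2).
Jonas in UTC: 07:15-08:30, 09:00-18:30.
Teo in UTC: 06:15-08:45, 09:30-10:00, 13:00-14:45, 18:00-18:45.
Hamid in UTC: 06:30-10:30, 12:15-13:00, 14:15-15:45, 17:00-17:45 (subtract 5h to convert from UTC+5).
Gita in UTC: 07:45-08:45, 09:00-11:45, 16:00-17:30 (subtract 5h to convert from UTC+5).
Tomás ∩ Jonas: 09:30-10:00, 15:15-16:00, 17:00-17:45.
Tomás ∩ Jonas ∩ Teo: 09:30-10:00.
Tomás ∩ Jonas ∩ Teo ∩ Hamid: 09:30-10:00.
Tomás ∩ Jonas ∩ Teo ∩ Hamid ∩ Gita: 09:30-10:00.

09:30-10:00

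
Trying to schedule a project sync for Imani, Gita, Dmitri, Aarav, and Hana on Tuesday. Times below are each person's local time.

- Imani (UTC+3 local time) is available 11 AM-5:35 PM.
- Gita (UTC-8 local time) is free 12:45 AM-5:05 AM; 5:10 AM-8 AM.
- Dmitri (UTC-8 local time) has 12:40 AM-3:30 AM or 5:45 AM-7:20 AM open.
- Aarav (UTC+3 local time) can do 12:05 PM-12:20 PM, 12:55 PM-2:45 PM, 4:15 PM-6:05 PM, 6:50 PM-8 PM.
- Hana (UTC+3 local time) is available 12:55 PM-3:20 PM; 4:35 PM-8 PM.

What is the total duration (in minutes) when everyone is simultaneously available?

Imani in UTC: 08:00-14:35 (subtract 3h to convert from UTC+3).
Gita in UTC: 08:45-13:05, 13:10-16:00 (add 8h to convert from UTC-8).
Dmitri in UTC: 08:40-11:30, 13:45-15:20 (add 8h to convert from UTC-8).
Aarav in UTC: 09:05-09:20, 09:55-11:45, 13:15-15:05, 15:50-17:00 (subtract 3h to convert from UTC+3).
Hana in UTC: 09:55-12:20, 13:35-17:00 (subtract 3h to convert from UTC+3).
Imani ∩ Gita: 08:45-13:05, 13:10-14:35.
Imani ∩ Gita ∩ Dmitri: 08:45-11:30, 13:45-14:35.
Imani ∩ Gita ∩ Dmitri ∩ Aarav: 09:05-09:20, 09:55-11:30, 13:45-14:35.
Imani ∩ Gita ∩ Dmitri ∩ Aarav ∩ Hana: 09:55-11:30, 13:45-14:35.
Summing the common windows: 95 + 50 = 145 minutes.

145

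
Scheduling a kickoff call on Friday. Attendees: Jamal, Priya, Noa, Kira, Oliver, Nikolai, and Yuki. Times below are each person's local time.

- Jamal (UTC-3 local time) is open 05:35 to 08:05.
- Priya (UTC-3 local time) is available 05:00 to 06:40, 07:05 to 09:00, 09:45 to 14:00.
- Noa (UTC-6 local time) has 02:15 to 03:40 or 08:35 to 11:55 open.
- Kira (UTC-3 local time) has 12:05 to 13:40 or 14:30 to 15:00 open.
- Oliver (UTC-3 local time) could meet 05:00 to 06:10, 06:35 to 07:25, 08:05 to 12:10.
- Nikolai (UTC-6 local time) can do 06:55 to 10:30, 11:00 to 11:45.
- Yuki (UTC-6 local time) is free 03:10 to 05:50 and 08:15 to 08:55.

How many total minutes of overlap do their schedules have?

Jamal in UTC: 08:35-11:05 (add 3h to convert from UTC-3).
Priya in UTC: 08:00-09:40, 10:05-12:00, 12:45-17:00 (add 3h to convert from UTC-3).
Noa in UTC: 08:15-09:40, 14:35-17:55 (add 6h to convert from UTC-6).
Kira in UTC: 15:05-16:40, 17:30-18:00 (add 3h to convert from UTC-3).
Oliver in UTC: 08:00-09:10, 09:35-10:25, 11:05-15:10 (add 3h to convert from UTC-3).
Nikolai in UTC: 12:55-16:30, 17:00-17:45 (add 6h to convert from UTC-6).
Yuki in UTC: 09:10-11:50, 14:15-14:55 (add 6h to convert from UTC-6).
Jamal ∩ Priya: 08:35-09:40, 10:05-11:05.
Jamal ∩ Priya ∩ Noa: 08:35-09:40.
Jamal ∩ Priya ∩ Noa ∩ Kira: ∅.
Jamal ∩ Priya ∩ Noa ∩ Kira ∩ Oliver: ∅.
Jamal ∩ Priya ∩ Noa ∩ Kira ∩ Oliver ∩ Nikolai: ∅.
Jamal ∩ Priya ∩ Noa ∩ Kira ∩ Oliver ∩ Nikolai ∩ Yuki: ∅.
There is no time when everyone is free.
There is no common window, so the total is 0 minutes.

0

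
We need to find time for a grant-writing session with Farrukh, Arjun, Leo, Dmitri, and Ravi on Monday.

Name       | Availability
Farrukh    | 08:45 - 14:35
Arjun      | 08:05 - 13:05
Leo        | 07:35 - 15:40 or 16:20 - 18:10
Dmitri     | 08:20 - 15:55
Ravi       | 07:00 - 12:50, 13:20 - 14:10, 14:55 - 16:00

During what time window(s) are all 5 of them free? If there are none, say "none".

Farrukh ∩ Arjun: 08:45-13:05.
Farrukh ∩ Arjun ∩ Leo: 08:45-13:05.
Farrukh ∩ Arjun ∩ Leo ∩ Dmitri: 08:45-13:05.
Farrukh ∩ Arjun ∩ Leo ∩ Dmitri ∩ Ravi: 08:45-12:50.

08:45-12:50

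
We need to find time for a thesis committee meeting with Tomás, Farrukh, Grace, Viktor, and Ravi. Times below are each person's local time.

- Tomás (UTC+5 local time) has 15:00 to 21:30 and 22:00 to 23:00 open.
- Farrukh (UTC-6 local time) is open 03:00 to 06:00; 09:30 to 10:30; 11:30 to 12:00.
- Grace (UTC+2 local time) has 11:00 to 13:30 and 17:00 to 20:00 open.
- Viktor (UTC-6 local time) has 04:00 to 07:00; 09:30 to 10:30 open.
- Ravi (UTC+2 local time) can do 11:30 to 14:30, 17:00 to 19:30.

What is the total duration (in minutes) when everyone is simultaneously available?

150

Tomás in UTC: 10:00-16:30, 17:00-18:00 (subtract 5h to convert from UTC+5).
Farrukh in UTC: 09:00-12:00, 15:30-16:30, 17:30-18:00 (add 6h to convert from UTC-6).
Grace in UTC: 09:00-11:30, 15:00-18:00 (subtract 2h to convert from UTC+2).
Viktor in UTC: 10:00-13:00, 15:30-16:30 (add 6h to convert from UTC-6).
Ravi in UTC: 09:30-12:30, 15:00-17:30 (subtract 2h to convert from UTC+2).
Tomás ∩ Farrukh: 10:00-12:00, 15:30-16:30, 17:30-18:00.
Tomás ∩ Farrukh ∩ Grace: 10:00-11:30, 15:30-16:30, 17:30-18:00.
Tomás ∩ Farrukh ∩ Grace ∩ Viktor: 10:00-11:30, 15:30-16:30.
Tomás ∩ Farrukh ∩ Grace ∩ Viktor ∩ Ravi: 10:00-11:30, 15:30-16:30.
So the common availability across everyone is 10:00-11:30, 15:30-16:30.
Summing the common windows: 90 + 60 = 150 minutes.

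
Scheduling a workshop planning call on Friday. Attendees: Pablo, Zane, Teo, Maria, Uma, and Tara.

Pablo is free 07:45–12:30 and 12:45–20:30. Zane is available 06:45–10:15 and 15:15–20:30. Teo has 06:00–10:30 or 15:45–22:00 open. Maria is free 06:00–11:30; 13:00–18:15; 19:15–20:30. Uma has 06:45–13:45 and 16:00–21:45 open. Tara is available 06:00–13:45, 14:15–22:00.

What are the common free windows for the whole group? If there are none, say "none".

07:45-10:15, 16:00-18:15, 19:15-20:30

Pablo ∩ Zane: 07:45-10:15, 15:15-20:30.
Pablo ∩ Zane ∩ Teo: 07:45-10:15, 15:45-20:30.
Pablo ∩ Zane ∩ Teo ∩ Maria: 07:45-10:15, 15:45-18:15, 19:15-20:30.
Pablo ∩ Zane ∩ Teo ∩ Maria ∩ Uma: 07:45-10:15, 16:00-18:15, 19:15-20:30.
Pablo ∩ Zane ∩ Teo ∩ Maria ∩ Uma ∩ Tara: 07:45-10:15, 16:00-18:15, 19:15-20:30.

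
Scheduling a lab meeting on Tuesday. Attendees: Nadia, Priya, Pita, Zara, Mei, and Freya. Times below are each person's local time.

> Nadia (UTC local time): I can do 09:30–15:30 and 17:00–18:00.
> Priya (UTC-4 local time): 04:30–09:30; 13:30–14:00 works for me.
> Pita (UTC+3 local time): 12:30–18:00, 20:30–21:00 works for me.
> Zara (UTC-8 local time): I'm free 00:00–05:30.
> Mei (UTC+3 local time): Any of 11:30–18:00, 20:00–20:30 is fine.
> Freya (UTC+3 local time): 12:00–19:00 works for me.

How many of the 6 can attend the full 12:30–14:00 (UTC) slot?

4

Nadia in UTC: 09:30-15:30, 17:00-18:00.
Priya in UTC: 08:30-13:30, 17:30-18:00 (add 4h to convert from UTC-4).
Pita in UTC: 09:30-15:00, 17:30-18:00 (subtract 3h to convert from UTC+3).
Zara in UTC: 08:00-13:30 (add 8h to convert from UTC-8).
Mei in UTC: 08:30-15:00, 17:00-17:30 (subtract 3h to convert from UTC+3).
Freya in UTC: 09:00-16:00 (subtract 3h to convert from UTC+3).
Nadia, Pita, Mei, and Freya can make the full 12:30-14:00 slot — that's 4.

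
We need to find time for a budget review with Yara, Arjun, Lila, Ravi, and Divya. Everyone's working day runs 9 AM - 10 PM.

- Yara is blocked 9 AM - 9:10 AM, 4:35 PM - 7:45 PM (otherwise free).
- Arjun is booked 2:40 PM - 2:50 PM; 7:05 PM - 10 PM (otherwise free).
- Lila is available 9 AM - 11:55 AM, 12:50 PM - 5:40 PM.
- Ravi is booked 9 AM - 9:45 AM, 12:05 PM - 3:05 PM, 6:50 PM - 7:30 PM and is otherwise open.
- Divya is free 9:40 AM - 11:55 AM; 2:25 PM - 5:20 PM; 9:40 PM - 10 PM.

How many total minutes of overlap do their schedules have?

Yara free: 09:10-16:35, 19:45-22:00 (invert busy blocks within the working day).
Arjun free: 09:00-14:40, 14:50-19:05 (invert busy blocks within the working day).
Lila free: 09:00-11:55, 12:50-17:40.
Ravi free: 09:45-12:05, 15:05-18:50, 19:30-22:00 (invert busy blocks within the working day).
Divya free: 09:40-11:55, 14:25-17:20, 21:40-22:00.
Yara ∩ Arjun: 09:10-14:40, 14:50-16:35.
Yara ∩ Arjun ∩ Lila: 09:10-11:55, 12:50-14:40, 14:50-16:35.
Yara ∩ Arjun ∩ Lila ∩ Ravi: 09:45-11:55, 15:05-16:35.
Yara ∩ Arjun ∩ Lila ∩ Ravi ∩ Divya: 09:45-11:55, 15:05-16:35.
Summing the common windows: 130 + 90 = 220 minutes.

220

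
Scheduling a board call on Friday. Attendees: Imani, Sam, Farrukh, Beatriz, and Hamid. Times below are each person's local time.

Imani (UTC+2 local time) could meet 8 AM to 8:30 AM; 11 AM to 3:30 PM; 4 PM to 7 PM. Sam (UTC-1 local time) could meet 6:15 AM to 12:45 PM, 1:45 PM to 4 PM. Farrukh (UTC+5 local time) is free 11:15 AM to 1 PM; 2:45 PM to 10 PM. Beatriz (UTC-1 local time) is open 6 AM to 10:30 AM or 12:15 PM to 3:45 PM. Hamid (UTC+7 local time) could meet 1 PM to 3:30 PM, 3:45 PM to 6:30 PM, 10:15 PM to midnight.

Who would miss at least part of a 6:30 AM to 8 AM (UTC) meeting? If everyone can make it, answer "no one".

Beatriz, Imani, Sam

Imani in UTC: 06:00-06:30, 09:00-13:30, 14:00-17:00 (subtract 2h to convert from UTC+2).
Sam in UTC: 07:15-13:45, 14:45-17:00 (add 1h to convert from UTC-1).
Farrukh in UTC: 06:15-08:00, 09:45-17:00 (subtract 5h to convert from UTC+5).
Beatriz in UTC: 07:00-11:30, 13:15-16:45 (add 1h to convert from UTC-1).
Hamid in UTC: 06:00-08:30, 08:45-11:30, 15:15-17:00 (subtract 7h to convert from UTC+7).
Imani: not fully free for 06:30-08:00. Sam: not fully free for 06:30-08:00. Farrukh: free for 06:30-08:00. Beatriz: not fully free for 06:30-08:00. Hamid: free for 06:30-08:00.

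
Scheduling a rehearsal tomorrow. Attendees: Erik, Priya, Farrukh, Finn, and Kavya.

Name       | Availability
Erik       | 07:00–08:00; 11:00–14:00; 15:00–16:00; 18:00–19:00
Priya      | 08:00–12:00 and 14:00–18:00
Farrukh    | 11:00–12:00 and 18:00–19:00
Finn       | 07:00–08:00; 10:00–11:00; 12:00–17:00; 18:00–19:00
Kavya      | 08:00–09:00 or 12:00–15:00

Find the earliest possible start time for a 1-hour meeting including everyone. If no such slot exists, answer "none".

none

Erik ∩ Priya: 11:00-12:00, 15:00-16:00.
Erik ∩ Priya ∩ Farrukh: 11:00-12:00.
Erik ∩ Priya ∩ Farrukh ∩ Finn: ∅.
Erik ∩ Priya ∩ Farrukh ∩ Finn ∩ Kavya: ∅.
There is no time when everyone is free.
No common window is at least 60 minutes long.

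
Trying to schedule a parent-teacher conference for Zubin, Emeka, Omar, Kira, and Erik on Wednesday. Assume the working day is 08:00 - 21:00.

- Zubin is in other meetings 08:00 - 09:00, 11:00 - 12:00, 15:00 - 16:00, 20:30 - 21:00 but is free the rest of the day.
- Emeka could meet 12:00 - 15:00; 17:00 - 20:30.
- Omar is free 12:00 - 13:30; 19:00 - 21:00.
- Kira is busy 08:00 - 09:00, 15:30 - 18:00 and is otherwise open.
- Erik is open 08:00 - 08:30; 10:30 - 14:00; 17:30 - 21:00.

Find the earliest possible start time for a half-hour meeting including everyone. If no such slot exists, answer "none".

Zubin free: 09:00-11:00, 12:00-15:00, 16:00-20:30 (invert busy blocks within the working day).
Emeka free: 12:00-15:00, 17:00-20:30.
Omar free: 12:00-13:30, 19:00-21:00.
Kira free: 09:00-15:30, 18:00-21:00 (invert busy blocks within the working day).
Erik free: 08:00-08:30, 10:30-14:00, 17:30-21:00.
Zubin ∩ Emeka: 12:00-15:00, 17:00-20:30.
Zubin ∩ Emeka ∩ Omar: 12:00-13:30, 19:00-20:30.
Zubin ∩ Emeka ∩ Omar ∩ Kira: 12:00-13:30, 19:00-20:30.
Zubin ∩ Emeka ∩ Omar ∩ Kira ∩ Erik: 12:00-13:30, 19:00-20:30.
The first common window of at least 30 minutes is 12:00-13:30, so the earliest start is 12:00.

12:00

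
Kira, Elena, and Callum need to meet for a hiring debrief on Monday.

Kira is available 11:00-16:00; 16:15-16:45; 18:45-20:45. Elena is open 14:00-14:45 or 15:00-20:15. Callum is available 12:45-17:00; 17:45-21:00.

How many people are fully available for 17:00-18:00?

1

Elena can make the full 17:00-18:00 slot — that's 1.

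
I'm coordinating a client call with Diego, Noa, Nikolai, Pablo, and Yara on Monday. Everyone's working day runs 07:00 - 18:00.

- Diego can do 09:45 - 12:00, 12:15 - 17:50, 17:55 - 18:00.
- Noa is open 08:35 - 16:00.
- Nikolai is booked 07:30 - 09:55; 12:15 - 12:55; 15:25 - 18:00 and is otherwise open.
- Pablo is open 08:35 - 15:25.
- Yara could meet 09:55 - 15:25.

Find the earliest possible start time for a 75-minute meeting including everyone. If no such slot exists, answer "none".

09:55

Diego free: 09:45-12:00, 12:15-17:50, 17:55-18:00.
Noa free: 08:35-16:00.
Nikolai free: 07:00-07:30, 09:55-12:15, 12:55-15:25 (invert busy blocks within the working day).
Pablo free: 08:35-15:25.
Yara free: 09:55-15:25.
Diego ∩ Noa: 09:45-12:00, 12:15-16:00.
Diego ∩ Noa ∩ Nikolai: 09:55-12:00, 12:55-15:25.
Diego ∩ Noa ∩ Nikolai ∩ Pablo: 09:55-12:00, 12:55-15:25.
Diego ∩ Noa ∩ Nikolai ∩ Pablo ∩ Yara: 09:55-12:00, 12:55-15:25.
Those are the intersection windows.
The first common window of at least 75 minutes is 09:55-12:00, so the earliest start is 09:55.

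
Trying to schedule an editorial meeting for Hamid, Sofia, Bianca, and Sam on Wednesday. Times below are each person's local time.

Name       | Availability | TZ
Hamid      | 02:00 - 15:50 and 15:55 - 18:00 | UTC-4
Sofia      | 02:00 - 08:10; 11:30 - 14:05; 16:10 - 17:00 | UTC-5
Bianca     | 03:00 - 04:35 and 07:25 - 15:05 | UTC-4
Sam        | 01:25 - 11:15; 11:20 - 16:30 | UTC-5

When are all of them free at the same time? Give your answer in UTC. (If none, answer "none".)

07:00-08:35, 11:25-13:10, 16:30-19:05

Hamid in UTC: 06:00-19:50, 19:55-22:00 (add 4h to convert from UTC-4).
Sofia in UTC: 07:00-13:10, 16:30-19:05, 21:10-22:00 (add 5h to convert from UTC-5).
Bianca in UTC: 07:00-08:35, 11:25-19:05 (add 4h to convert from UTC-4).
Sam in UTC: 06:25-16:15, 16:20-21:30 (add 5h to convert from UTC-5).
Hamid ∩ Sofia: 07:00-13:10, 16:30-19:05, 21:10-22:00.
Hamid ∩ Sofia ∩ Bianca: 07:00-08:35, 11:25-13:10, 16:30-19:05.
Hamid ∩ Sofia ∩ Bianca ∩ Sam: 07:00-08:35, 11:25-13:10, 16:30-19:05.
So the common availability across everyone is 07:00-08:35, 11:25-13:10, 16:30-19:05.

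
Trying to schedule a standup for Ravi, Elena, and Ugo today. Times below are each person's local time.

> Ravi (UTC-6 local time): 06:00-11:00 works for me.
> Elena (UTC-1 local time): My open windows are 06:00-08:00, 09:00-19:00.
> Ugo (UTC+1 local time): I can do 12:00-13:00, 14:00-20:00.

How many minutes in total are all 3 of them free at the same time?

240

Ravi in UTC: 12:00-17:00 (add 6h to convert from UTC-6).
Elena in UTC: 07:00-09:00, 10:00-20:00 (add 1h to convert from UTC-1).
Ugo in UTC: 11:00-12:00, 13:00-19:00 (subtract 1h to convert from UTC+1).
Ravi ∩ Elena: 12:00-17:00.
Ravi ∩ Elena ∩ Ugo: 13:00-17:00.
Those are the intersection windows.
That's a single block of 240 minutes.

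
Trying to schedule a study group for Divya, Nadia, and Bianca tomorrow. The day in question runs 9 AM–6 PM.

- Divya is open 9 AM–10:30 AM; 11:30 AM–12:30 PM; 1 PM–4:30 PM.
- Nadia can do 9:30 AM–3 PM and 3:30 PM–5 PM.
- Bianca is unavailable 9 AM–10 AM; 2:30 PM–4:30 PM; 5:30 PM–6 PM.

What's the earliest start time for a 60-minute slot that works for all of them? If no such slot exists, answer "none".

11:30

Divya free: 09:00-10:30, 11:30-12:30, 13:00-16:30.
Nadia free: 09:30-15:00, 15:30-17:00.
Bianca free: 10:00-14:30, 16:30-17:30 (invert busy blocks within the working day).
Divya ∩ Nadia: 09:30-10:30, 11:30-12:30, 13:00-15:00, 15:30-16:30.
Divya ∩ Nadia ∩ Bianca: 10:00-10:30, 11:30-12:30, 13:00-14:30.
The first common window of at least 60 minutes is 11:30-12:30, so the earliest start is 11:30.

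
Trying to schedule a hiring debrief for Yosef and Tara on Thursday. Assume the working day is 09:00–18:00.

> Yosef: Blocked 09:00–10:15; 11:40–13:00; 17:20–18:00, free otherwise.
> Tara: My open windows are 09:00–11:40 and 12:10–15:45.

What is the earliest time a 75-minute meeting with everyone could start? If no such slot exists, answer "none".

Yosef free: 10:15-11:40, 13:00-17:20 (invert busy blocks within the working day).
Tara free: 09:00-11:40, 12:10-15:45.
Yosef ∩ Tara: 10:15-11:40, 13:00-15:45.
The first common window of at least 75 minutes is 10:15-11:40, so the earliest start is 10:15.

10:15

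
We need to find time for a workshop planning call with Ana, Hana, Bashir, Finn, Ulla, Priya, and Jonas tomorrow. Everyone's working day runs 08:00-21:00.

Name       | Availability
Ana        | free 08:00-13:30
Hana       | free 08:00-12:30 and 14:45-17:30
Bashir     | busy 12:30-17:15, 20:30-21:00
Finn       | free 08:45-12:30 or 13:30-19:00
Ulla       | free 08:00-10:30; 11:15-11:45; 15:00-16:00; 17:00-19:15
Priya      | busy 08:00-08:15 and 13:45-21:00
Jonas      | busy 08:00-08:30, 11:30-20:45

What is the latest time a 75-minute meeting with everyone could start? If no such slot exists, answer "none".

09:15

Ana free: 08:00-13:30.
Hana free: 08:00-12:30, 14:45-17:30.
Bashir free: 08:00-12:30, 17:15-20:30 (invert busy blocks within the working day).
Finn free: 08:45-12:30, 13:30-19:00.
Ulla free: 08:00-10:30, 11:15-11:45, 15:00-16:00, 17:00-19:15.
Priya free: 08:15-13:45 (invert busy blocks within the working day).
Jonas free: 08:30-11:30, 20:45-21:00 (invert busy blocks within the working day).
Ana ∩ Hana: 08:00-12:30.
Ana ∩ Hana ∩ Bashir: 08:00-12:30.
Ana ∩ Hana ∩ Bashir ∩ Finn: 08:45-12:30.
Ana ∩ Hana ∩ Bashir ∩ Finn ∩ Ulla: 08:45-10:30, 11:15-11:45.
Ana ∩ Hana ∩ Bashir ∩ Finn ∩ Ulla ∩ Priya: 08:45-10:30, 11:15-11:45.
Ana ∩ Hana ∩ Bashir ∩ Finn ∩ Ulla ∩ Priya ∩ Jonas: 08:45-10:30, 11:15-11:30.
The last common window of at least 75 minutes is 08:45-10:30; a 75-minute meeting can start as late as 09:15 and still end by 10:30.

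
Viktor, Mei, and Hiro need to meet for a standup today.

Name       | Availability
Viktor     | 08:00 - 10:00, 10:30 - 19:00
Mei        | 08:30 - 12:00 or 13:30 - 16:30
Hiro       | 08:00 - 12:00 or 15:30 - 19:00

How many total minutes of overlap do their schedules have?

Viktor ∩ Mei: 08:30-10:00, 10:30-12:00, 13:30-16:30.
Viktor ∩ Mei ∩ Hiro: 08:30-10:00, 10:30-12:00, 15:30-16:30.
Summing the common windows: 90 + 90 + 60 = 240 minutes.

240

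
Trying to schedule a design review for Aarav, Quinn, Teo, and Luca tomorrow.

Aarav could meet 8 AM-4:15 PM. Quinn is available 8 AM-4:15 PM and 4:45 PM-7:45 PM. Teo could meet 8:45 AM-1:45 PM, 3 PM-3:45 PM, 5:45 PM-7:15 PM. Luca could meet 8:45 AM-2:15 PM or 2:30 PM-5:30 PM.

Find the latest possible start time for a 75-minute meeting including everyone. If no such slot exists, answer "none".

Aarav ∩ Quinn: 08:00-16:15.
Aarav ∩ Quinn ∩ Teo: 08:45-13:45, 15:00-15:45.
Aarav ∩ Quinn ∩ Teo ∩ Luca: 08:45-13:45, 15:00-15:45.
The last common window of at least 75 minutes is 08:45-13:45; a 75-minute meeting can start as late as 12:30 and still end by 13:45.

12:30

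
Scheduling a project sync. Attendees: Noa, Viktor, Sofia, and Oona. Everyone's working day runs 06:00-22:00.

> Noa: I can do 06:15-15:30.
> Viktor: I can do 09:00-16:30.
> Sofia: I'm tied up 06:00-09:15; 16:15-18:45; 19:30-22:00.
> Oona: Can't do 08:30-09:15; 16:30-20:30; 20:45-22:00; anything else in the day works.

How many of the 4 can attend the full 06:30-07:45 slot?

2

Noa free: 06:15-15:30.
Viktor free: 09:00-16:30.
Sofia free: 09:15-16:15, 18:45-19:30 (invert busy blocks within the working day).
Oona free: 06:00-08:30, 09:15-16:30, 20:30-20:45 (invert busy blocks within the working day).
Noa and Oona can make the full 06:30-07:45 slot — that's 2.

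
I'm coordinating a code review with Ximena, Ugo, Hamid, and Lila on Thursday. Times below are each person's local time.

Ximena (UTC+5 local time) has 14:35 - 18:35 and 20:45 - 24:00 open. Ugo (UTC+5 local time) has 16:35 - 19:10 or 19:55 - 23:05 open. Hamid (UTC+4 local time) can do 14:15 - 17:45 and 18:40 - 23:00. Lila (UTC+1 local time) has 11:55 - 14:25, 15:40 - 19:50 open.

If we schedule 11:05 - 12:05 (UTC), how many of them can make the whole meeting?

3

Ximena in UTC: 09:35-13:35, 15:45-19:00 (subtract 5h to convert from UTC+5).
Ugo in UTC: 11:35-14:10, 14:55-18:05 (subtract 5h to convert from UTC+5).
Hamid in UTC: 10:15-13:45, 14:40-19:00 (subtract 4h to convert from UTC+4).
Lila in UTC: 10:55-13:25, 14:40-18:50 (subtract 1h to convert from UTC+1).
Ximena, Hamid, and Lila can make the full 11:05-12:05 slot — that's 3.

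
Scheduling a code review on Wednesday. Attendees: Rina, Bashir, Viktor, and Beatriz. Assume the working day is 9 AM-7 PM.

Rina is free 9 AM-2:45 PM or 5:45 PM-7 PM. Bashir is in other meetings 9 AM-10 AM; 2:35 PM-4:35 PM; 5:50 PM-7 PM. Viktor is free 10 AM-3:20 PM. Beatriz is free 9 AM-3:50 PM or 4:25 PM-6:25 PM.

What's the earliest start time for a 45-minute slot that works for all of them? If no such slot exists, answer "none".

10:00

Rina free: 09:00-14:45, 17:45-19:00.
Bashir free: 10:00-14:35, 16:35-17:50 (invert busy blocks within the working day).
Viktor free: 10:00-15:20.
Beatriz free: 09:00-15:50, 16:25-18:25.
Rina ∩ Bashir: 10:00-14:35, 17:45-17:50.
Rina ∩ Bashir ∩ Viktor: 10:00-14:35.
Rina ∩ Bashir ∩ Viktor ∩ Beatriz: 10:00-14:35.
The first common window of at least 45 minutes is 10:00-14:35, so the earliest start is 10:00.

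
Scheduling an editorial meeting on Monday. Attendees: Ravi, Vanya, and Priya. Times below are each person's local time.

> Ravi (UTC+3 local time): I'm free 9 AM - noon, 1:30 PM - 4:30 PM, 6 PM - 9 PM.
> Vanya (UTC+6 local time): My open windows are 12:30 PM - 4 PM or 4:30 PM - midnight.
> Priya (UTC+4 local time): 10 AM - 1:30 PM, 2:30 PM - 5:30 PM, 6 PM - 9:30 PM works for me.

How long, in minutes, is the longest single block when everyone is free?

180

Ravi in UTC: 06:00-09:00, 10:30-13:30, 15:00-18:00 (subtract 3h to convert from UTC+3).
Vanya in UTC: 06:30-10:00, 10:30-18:00 (subtract 6h to convert from UTC+6).
Priya in UTC: 06:00-09:30, 10:30-13:30, 14:00-17:30 (subtract 4h to convert from UTC+4).
Ravi ∩ Vanya: 06:30-09:00, 10:30-13:30, 15:00-18:00.
Ravi ∩ Vanya ∩ Priya: 06:30-09:00, 10:30-13:30, 15:00-17:30.
Those are the intersection windows.
The longest is 10:30-13:30 at 180 minutes.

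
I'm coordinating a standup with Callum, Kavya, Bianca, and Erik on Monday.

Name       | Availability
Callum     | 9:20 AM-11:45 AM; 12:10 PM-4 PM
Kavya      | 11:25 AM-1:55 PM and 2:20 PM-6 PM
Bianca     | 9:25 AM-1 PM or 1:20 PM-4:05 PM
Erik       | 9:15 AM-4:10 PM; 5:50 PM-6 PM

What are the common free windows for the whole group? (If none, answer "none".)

11:25-11:45, 12:10-13:00, 13:20-13:55, 14:20-16:00

Callum ∩ Kavya: 11:25-11:45, 12:10-13:55, 14:20-16:00.
Callum ∩ Kavya ∩ Bianca: 11:25-11:45, 12:10-13:00, 13:20-13:55, 14:20-16:00.
Callum ∩ Kavya ∩ Bianca ∩ Erik: 11:25-11:45, 12:10-13:00, 13:20-13:55, 14:20-16:00.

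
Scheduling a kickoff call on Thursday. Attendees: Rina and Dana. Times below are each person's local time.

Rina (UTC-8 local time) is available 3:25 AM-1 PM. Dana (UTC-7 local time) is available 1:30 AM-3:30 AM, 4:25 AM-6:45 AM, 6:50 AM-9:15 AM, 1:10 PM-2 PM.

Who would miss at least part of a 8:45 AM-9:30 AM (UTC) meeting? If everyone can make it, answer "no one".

Rina

Rina in UTC: 11:25-21:00 (add 8h to convert from UTC-8).
Dana in UTC: 08:30-10:30, 11:25-13:45, 13:50-16:15, 20:10-21:00 (add 7h to convert from UTC-7).
Rina: not fully free for 08:45-09:30. Dana: free for 08:45-09:30.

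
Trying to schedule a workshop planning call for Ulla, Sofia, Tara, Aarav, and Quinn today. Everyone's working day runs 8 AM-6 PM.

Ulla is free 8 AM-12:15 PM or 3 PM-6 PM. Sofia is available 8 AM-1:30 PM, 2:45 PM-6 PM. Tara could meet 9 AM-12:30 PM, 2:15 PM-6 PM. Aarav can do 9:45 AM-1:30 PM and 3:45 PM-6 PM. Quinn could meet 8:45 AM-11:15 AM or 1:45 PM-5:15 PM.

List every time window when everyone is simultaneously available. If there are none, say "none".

Ulla ∩ Sofia: 08:00-12:15, 15:00-18:00.
Ulla ∩ Sofia ∩ Tara: 09:00-12:15, 15:00-18:00.
Ulla ∩ Sofia ∩ Tara ∩ Aarav: 09:45-12:15, 15:45-18:00.
Ulla ∩ Sofia ∩ Tara ∩ Aarav ∩ Quinn: 09:45-11:15, 15:45-17:15.

09:45-11:15, 15:45-17:15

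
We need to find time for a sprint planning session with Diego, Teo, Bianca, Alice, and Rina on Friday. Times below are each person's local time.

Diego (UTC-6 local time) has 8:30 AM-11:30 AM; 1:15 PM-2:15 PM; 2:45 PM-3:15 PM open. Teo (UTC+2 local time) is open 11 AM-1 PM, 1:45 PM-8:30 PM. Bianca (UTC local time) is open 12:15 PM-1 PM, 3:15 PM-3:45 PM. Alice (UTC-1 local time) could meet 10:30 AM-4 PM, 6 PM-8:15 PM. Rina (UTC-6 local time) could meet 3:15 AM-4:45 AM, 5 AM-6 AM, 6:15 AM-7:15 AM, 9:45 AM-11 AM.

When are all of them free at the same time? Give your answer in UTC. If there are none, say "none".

none

Diego in UTC: 14:30-17:30, 19:15-20:15, 20:45-21:15 (add 6h to convert from UTC-6).
Teo in UTC: 09:00-11:00, 11:45-18:30 (subtract 2h to convert from UTC+2).
Bianca in UTC: 12:15-13:00, 15:15-15:45.
Alice in UTC: 11:30-17:00, 19:00-21:15 (add 1h to convert from UTC-1).
Rina in UTC: 09:15-10:45, 11:00-12:00, 12:15-13:15, 15:45-17:00 (add 6h to convert from UTC-6).
Diego ∩ Teo: 14:30-17:30.
Diego ∩ Teo ∩ Bianca: 15:15-15:45.
Diego ∩ Teo ∩ Bianca ∩ Alice: 15:15-15:45.
Diego ∩ Teo ∩ Bianca ∩ Alice ∩ Rina: ∅.
There is no time when everyone is free.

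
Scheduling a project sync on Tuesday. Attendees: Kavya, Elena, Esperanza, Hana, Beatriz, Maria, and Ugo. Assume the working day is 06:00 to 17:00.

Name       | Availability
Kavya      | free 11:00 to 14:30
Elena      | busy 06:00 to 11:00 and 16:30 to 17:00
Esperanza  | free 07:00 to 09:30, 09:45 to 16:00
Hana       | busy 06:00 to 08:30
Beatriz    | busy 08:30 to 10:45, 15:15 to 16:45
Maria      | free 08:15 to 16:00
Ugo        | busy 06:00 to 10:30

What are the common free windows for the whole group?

11:00-14:30

Kavya free: 11:00-14:30.
Elena free: 11:00-16:30 (invert busy blocks within the working day).
Esperanza free: 07:00-09:30, 09:45-16:00.
Hana free: 08:30-17:00 (invert busy blocks within the working day).
Beatriz free: 06:00-08:30, 10:45-15:15, 16:45-17:00 (invert busy blocks within the working day).
Maria free: 08:15-16:00.
Ugo free: 10:30-17:00 (invert busy blocks within the working day).
Kavya ∩ Elena: 11:00-14:30.
Kavya ∩ Elena ∩ Esperanza: 11:00-14:30.
Kavya ∩ Elena ∩ Esperanza ∩ Hana: 11:00-14:30.
Kavya ∩ Elena ∩ Esperanza ∩ Hana ∩ Beatriz: 11:00-14:30.
Kavya ∩ Elena ∩ Esperanza ∩ Hana ∩ Beatriz ∩ Maria: 11:00-14:30.
Kavya ∩ Elena ∩ Esperanza ∩ Hana ∩ Beatriz ∩ Maria ∩ Ugo: 11:00-14:30.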